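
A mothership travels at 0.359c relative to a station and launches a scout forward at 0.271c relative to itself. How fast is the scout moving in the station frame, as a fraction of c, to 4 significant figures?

u ≈ 0.5741c

Compose boost 2: (0.271 + 0.359)/(1 + 0.271×0.359) = 0.6300/1.09729 = 0.5741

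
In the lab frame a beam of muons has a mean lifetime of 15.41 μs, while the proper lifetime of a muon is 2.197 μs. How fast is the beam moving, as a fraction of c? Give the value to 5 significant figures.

γ = Δt/τ₀ = 15.41/2.197 = 7.014110
β = √(1 − 1/γ²) = √(1 − 1/7.014110²) = 0.98978

β ≈ 0.98978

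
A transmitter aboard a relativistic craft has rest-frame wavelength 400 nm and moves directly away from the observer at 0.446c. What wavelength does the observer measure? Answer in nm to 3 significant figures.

Relativistic Doppler: λ_obs = λ_src √((1+β)/(1−β))
= 400 × √(1.4460/0.55400) = 400 × 1.6156 = 646 nm

λ_obs ≈ 646 nm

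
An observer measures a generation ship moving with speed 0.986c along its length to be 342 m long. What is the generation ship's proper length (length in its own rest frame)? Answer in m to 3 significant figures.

γ = 1/√(1 − 0.986²) = 5.9972
L₀ = γL = 5.9972 × 342 = 2050 m

L₀ ≈ 2050 m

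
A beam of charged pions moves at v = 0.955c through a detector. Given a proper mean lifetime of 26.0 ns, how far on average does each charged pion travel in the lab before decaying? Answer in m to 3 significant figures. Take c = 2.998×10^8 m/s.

d ≈ 25.1 m

γ = 1/√(1 − 0.955²) = 3.3715
Dilated lifetime: Δt = γτ₀ = 3.3715 × 26.0 ns = 87.658 ns
d = vΔt = 0.955c × 87.658 ns = 2.8631×10^8 m/s × 8.7658×10^-8 s = 25.1 m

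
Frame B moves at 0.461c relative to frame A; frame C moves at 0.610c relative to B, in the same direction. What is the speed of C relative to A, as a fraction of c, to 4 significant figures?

Compose boost 2: (0.610 + 0.461)/(1 + 0.610×0.461) = 1.071/1.28121 = 0.8359

u ≈ 0.8359c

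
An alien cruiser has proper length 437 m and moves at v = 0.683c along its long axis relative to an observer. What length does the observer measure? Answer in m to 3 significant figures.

L ≈ 319 m

γ = 1/√(1 − 0.683²) = 1.3691
Length contraction: L = L₀/γ = 437/1.3691 = 319 m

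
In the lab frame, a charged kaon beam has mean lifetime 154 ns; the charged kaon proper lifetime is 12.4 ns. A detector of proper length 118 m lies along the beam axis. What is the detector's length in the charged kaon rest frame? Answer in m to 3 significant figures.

Time dilation ⇒ γ = Δt/τ₀ = 154/12.4 = 12.419
Length contraction: L = L₀/γ = 118/12.419 = 9.50 m

L ≈ 9.50 m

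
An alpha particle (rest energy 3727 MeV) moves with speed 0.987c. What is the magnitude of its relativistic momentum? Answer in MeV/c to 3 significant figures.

γ = 1/√(1 − 0.987²) = 6.2220
p = γβm₀c = 6.2220 × 0.987 × 3727 MeV/c = 22900 MeV/c

p ≈ 22900 MeV/c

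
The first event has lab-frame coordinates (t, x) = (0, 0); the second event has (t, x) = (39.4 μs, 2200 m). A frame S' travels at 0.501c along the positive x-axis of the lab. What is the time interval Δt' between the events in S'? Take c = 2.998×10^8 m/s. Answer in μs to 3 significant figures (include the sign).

Δt' ≈ 41.3 μs

γ = 1/√(1 − 0.501²) = 1.1555
Δt' = γ(Δt − vΔx/c²) = 1.1555 × (39.4 μs − 0.501×2200 m / (2.998×10^8 m/s))
= 1.1555 × (35.724 μs) = 41.3 μs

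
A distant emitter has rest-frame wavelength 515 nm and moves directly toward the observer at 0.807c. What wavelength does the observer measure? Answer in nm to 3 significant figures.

Relativistic Doppler: λ_obs = λ_src √((1−β)/(1+β))
= 515 × √(0.19300/1.8070) = 515 × 0.32681 = 168 nm

λ_obs ≈ 168 nm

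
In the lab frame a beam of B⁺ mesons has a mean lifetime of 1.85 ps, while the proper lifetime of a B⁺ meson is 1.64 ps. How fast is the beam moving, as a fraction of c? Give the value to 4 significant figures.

γ = Δt/τ₀ = 1.85/1.64 = 1.12805
β = √(1 − 1/γ²) = √(1 − 1/1.12805²) = 0.4628

β ≈ 0.4628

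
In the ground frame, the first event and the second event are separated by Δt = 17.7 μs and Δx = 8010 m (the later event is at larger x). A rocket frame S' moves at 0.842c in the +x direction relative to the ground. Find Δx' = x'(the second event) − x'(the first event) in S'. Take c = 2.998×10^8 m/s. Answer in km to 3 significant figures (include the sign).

Δx' ≈ 6.57 km

γ = 1/√(1 − 0.842²) = 1.8536
Δx' = γ(Δx − vΔt) = 1.8536 × (8010 m − 0.842×(2.998×10^8 m/s)×17.7×10^-6 s)
= 1.8536 × (3542.0 m) = 6.57 km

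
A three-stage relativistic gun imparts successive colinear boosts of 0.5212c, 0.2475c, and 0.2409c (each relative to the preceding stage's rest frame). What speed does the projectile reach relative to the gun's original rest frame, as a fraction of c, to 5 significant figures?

Compose boost 2: (0.2475 + 0.5212)/(1 + 0.2475×0.5212) = 0.76870/1.128997 = 0.6808698
Compose boost 3: (0.2409 + 0.6808698)/(1 + 0.2409×0.6808698) = 0.9217698/1.164022 = 0.79188

u ≈ 0.79188c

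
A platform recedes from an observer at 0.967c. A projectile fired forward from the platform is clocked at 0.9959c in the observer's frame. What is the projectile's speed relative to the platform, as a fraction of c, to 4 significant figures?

u' ≈ 0.7818c

Inverse velocity addition: u' = (u − v)/(1 − uv/c²)
= (0.9959 − 0.967)/(1 − 0.9959×0.967) = 0.02890/0.0369647 = 0.7818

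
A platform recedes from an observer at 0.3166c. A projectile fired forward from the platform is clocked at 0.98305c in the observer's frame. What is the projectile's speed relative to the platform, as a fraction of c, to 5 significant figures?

Inverse velocity addition: u' = (u − v)/(1 − uv/c²)
= (0.98305 − 0.3166)/(1 − 0.98305×0.3166) = 0.66645/0.6887664 = 0.96760

u' ≈ 0.96760c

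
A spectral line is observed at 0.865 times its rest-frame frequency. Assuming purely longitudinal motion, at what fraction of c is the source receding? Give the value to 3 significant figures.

β ≈ 0.144

f_obs/f_src = √((1−β)/(1+β)) = 0.865  ⇒  (1−β)/(1+β) = 0.74823
β = |1 − D²|/(1 + D²) = |1 − 0.74823|/(1 + 0.74823) = 0.144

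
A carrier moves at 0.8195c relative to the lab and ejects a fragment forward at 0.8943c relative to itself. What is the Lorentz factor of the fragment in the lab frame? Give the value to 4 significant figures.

γ ≈ 6.758

u_lab = (0.8943 + 0.8195)/(1 + 0.8943×0.8195) = 1.7138/1.732879 = 0.9889901
γ = 1/√(1 − 0.9889901²) = 6.758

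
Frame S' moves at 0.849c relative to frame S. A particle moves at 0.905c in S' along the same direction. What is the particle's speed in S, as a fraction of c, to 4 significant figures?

Relativistic velocity addition: u = (u' + v)/(1 + u'v/c²)
= (0.905 + 0.849)/(1 + 0.905×0.849) = 1.754/1.76835 = 0.9919

u ≈ 0.9919c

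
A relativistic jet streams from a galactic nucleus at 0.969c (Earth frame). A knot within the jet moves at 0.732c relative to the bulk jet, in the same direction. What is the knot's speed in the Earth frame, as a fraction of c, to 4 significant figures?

u ≈ 0.9951c

Relativistic velocity addition: u = (u' + v)/(1 + u'v/c²)
= (0.732 + 0.969)/(1 + 0.732×0.969) = 1.701/1.70931 = 0.9951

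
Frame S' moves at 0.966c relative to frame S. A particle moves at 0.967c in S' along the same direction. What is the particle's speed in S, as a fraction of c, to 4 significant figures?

u ≈ 0.9994c

Relativistic velocity addition: u = (u' + v)/(1 + u'v/c²)
= (0.967 + 0.966)/(1 + 0.967×0.966) = 1.933/1.93412 = 0.9994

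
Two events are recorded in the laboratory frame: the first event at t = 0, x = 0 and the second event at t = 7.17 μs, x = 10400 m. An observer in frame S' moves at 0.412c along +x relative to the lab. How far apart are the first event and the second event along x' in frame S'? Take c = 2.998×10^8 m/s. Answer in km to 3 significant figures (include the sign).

γ = 1/√(1 − 0.412²) = 1.0975
Δx' = γ(Δx − vΔt) = 1.0975 × (10400 m − 0.412×(2.998×10^8 m/s)×7.17×10^-6 s)
= 1.0975 × (9514.4 m) = 10.4 km

Δx' ≈ 10.4 km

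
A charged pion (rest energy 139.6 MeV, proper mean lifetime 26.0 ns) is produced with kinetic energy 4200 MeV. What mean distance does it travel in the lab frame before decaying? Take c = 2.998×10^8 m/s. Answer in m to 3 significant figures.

γ = 1 + K/(m₀c²) = 1 + 4200/139.6 = 31.086
β = √(1 − 1/γ²) = 0.99948
Dilated lifetime: γτ₀ = 31.086 × 26.0 ns = 808.23 ns
d = βc·γτ₀ = 0.99948 × (2.998×10^8 m/s) × 8.0823×10^-7 s = 242 m

d ≈ 242 m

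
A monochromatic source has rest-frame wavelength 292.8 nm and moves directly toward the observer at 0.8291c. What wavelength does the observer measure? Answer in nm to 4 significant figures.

λ_obs ≈ 89.50 nm

Relativistic Doppler: λ_obs = λ_src √((1−β)/(1+β))
= 292.8 × √(0.170900/1.82910) = 292.8 × 0.305670 = 89.50 nm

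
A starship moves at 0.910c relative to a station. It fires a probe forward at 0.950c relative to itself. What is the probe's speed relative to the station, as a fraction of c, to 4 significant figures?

u ≈ 0.9976c

Relativistic velocity addition: u = (u' + v)/(1 + u'v/c²)
= (0.950 + 0.910)/(1 + 0.950×0.910) = 1.860/1.86450 = 0.9976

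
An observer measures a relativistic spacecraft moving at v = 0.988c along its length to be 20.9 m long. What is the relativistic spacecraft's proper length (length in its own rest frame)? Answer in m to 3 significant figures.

L₀ ≈ 135 m

γ = 1/√(1 − 0.988²) = 6.4744
L₀ = γL = 6.4744 × 20.9 = 135 m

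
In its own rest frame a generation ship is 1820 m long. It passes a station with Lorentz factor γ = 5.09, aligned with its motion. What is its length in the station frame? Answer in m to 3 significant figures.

γ = 5.09 (given)
Length contraction: L = L₀/γ = 1820/5.09 = 358 m

L ≈ 358 m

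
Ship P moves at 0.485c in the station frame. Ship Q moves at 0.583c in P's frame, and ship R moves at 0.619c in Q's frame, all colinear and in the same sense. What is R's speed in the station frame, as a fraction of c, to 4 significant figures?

Compose boost 2: (0.583 + 0.485)/(1 + 0.583×0.485) = 1.068/1.28275 = 0.832583
Compose boost 3: (0.619 + 0.832583)/(1 + 0.619×0.832583) = 1.45158/1.51537 = 0.9579

u ≈ 0.9579c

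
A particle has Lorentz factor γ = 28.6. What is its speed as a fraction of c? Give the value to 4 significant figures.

β ≈ 0.9994

β = √(1 − 1/γ²) = √(1 − 1/28.6²) = √(0.998777) = 0.9994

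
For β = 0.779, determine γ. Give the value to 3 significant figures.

γ ≈ 1.59

γ = 1/√(1 − β²) = 1/√(1 − 0.779²) = 1/√(0.39316) = 1.59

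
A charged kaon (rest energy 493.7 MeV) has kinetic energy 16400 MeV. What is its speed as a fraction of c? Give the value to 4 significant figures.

γ = 1 + K/(m₀c²) = 1 + 16400/493.7 = 34.2186
β = √(1 − 1/γ²) = 0.9996

β ≈ 0.9996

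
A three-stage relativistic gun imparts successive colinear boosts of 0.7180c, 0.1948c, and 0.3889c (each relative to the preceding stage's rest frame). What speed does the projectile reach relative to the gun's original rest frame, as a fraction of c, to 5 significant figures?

u ≈ 0.90717c

Compose boost 2: (0.1948 + 0.7180)/(1 + 0.1948×0.7180) = 0.91280/1.139866 = 0.8007956
Compose boost 3: (0.3889 + 0.8007956)/(1 + 0.3889×0.8007956) = 1.189696/1.311429 = 0.90717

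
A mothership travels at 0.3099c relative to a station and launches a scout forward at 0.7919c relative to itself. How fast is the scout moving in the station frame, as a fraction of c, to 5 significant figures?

Compose boost 2: (0.7919 + 0.3099)/(1 + 0.7919×0.3099) = 1.1018/1.245410 = 0.88469

u ≈ 0.88469c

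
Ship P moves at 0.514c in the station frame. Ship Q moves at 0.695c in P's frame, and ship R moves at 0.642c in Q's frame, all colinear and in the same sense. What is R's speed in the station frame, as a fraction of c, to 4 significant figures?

u ≈ 0.9751c

Compose boost 2: (0.695 + 0.514)/(1 + 0.695×0.514) = 1.209/1.35723 = 0.890785
Compose boost 3: (0.642 + 0.890785)/(1 + 0.642×0.890785) = 1.53278/1.57188 = 0.9751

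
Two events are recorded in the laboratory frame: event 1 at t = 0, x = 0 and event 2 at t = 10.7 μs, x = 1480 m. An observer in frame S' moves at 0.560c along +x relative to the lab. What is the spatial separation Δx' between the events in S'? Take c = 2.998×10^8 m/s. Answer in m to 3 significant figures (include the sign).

Δx' ≈ -382 m

γ = 1/√(1 − 0.560²) = 1.2070
Δx' = γ(Δx − vΔt) = 1.2070 × (1480 m − 0.560×(2.998×10^8 m/s)×10.7×10^-6 s)
= 1.2070 × (-316.40 m) = -382 m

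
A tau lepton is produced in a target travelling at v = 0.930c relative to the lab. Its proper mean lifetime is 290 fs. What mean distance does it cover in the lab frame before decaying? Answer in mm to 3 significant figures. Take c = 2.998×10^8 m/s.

γ = 1/√(1 − 0.930²) = 2.7206
Dilated lifetime: Δt = γτ₀ = 2.7206 × 290 fs = 788.99 fs
d = vΔt = 0.930c × 788.99 fs = 2.7881×10^8 m/s × 7.8899×10^-13 s = 0.220 mm

d ≈ 0.220 mm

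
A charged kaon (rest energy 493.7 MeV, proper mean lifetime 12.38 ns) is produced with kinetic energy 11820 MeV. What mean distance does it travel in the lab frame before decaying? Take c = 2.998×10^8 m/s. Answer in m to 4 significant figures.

d ≈ 92.50 m

γ = 1 + K/(m₀c²) = 1 + 11820/493.7 = 24.9417
β = √(1 − 1/γ²) = 0.999196
Dilated lifetime: γτ₀ = 24.9417 × 12.38 ns = 308.778 ns
d = βc·γτ₀ = 0.999196 × (2.998×10^8 m/s) × 3.08778×10^-7 s = 92.50 m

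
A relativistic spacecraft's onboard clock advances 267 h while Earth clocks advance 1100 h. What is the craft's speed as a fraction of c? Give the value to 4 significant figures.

β ≈ 0.9701

γ = Δt/τ₀ = 1100/267 = 4.11985
β = √(1 − 1/γ²) = √(1 − 1/4.11985²) = 0.9701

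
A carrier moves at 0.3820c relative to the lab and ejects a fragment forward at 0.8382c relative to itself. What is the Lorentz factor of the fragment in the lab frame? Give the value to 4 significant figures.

γ ≈ 2.619

u_lab = (0.8382 + 0.3820)/(1 + 0.8382×0.3820) = 1.2202/1.320192 = 0.9242592
γ = 1/√(1 − 0.9242592²) = 2.619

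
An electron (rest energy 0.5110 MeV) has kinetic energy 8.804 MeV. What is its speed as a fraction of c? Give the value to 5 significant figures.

β ≈ 0.99849

γ = 1 + K/(m₀c²) = 1 + 8.804/0.5110 = 18.22896
β = √(1 − 1/γ²) = 0.99849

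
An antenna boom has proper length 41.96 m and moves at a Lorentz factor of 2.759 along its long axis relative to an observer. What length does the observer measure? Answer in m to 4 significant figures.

γ = 2.759 (given)
Length contraction: L = L₀/γ = 41.96/2.759 = 15.21 m

L ≈ 15.21 m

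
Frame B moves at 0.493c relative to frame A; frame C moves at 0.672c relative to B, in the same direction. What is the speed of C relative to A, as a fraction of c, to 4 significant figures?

u ≈ 0.8751c

Compose boost 2: (0.672 + 0.493)/(1 + 0.672×0.493) = 1.165/1.33130 = 0.8751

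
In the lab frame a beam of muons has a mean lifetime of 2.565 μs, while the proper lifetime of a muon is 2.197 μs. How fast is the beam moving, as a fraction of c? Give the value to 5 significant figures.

β ≈ 0.51610

γ = Δt/τ₀ = 2.565/2.197 = 1.167501
β = √(1 − 1/γ²) = √(1 − 1/1.167501²) = 0.51610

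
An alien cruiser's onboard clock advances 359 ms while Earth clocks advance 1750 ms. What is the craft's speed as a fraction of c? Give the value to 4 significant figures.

γ = Δt/τ₀ = 1750/359 = 4.87465
β = √(1 − 1/γ²) = √(1 − 1/4.87465²) = 0.9787

β ≈ 0.9787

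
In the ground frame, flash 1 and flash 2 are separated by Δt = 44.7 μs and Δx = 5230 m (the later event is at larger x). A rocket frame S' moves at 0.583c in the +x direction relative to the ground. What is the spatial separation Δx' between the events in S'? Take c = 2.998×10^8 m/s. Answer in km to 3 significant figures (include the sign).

Δx' ≈ -3.18 km

γ = 1/√(1 − 0.583²) = 1.2308
Δx' = γ(Δx − vΔt) = 1.2308 × (5230 m − 0.583×(2.998×10^8 m/s)×44.7×10^-6 s)
= 1.2308 × (-2582.8 m) = -3.18 km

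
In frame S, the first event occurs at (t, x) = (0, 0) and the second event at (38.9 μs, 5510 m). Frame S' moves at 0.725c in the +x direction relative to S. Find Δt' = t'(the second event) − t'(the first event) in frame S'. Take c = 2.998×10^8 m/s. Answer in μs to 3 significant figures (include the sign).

Δt' ≈ 37.1 μs

γ = 1/√(1 − 0.725²) = 1.4519
Δt' = γ(Δt − vΔx/c²) = 1.4519 × (38.9 μs − 0.725×5510 m / (2.998×10^8 m/s))
= 1.4519 × (25.575 μs) = 37.1 μs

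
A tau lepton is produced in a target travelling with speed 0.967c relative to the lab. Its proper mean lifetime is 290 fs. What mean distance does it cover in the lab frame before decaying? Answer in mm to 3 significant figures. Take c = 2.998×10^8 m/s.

d ≈ 0.330 mm

γ = 1/√(1 − 0.967²) = 3.9250
Dilated lifetime: Δt = γτ₀ = 3.9250 × 290 fs = 1138.3 fs
d = vΔt = 0.967c × 1138.3 fs = 2.8991×10^8 m/s × 1.1383×10^-12 s = 0.330 mm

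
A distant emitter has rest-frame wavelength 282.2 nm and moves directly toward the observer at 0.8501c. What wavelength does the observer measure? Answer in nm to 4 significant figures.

Relativistic Doppler: λ_obs = λ_src √((1−β)/(1+β))
= 282.2 × √(0.149900/1.85010) = 282.2 × 0.284645 = 80.33 nm

λ_obs ≈ 80.33 nm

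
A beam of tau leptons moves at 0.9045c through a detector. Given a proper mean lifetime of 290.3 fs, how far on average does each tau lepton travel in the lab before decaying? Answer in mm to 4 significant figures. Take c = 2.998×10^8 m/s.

d ≈ 0.1846 mm

γ = 1/√(1 − 0.9045²) = 2.34481
Dilated lifetime: Δt = γτ₀ = 2.34481 × 290.3 fs = 680.699 fs
d = vΔt = 0.9045c × 680.699 fs = 2.71169×10^8 m/s × 6.80699×10^-13 s = 0.1846 mm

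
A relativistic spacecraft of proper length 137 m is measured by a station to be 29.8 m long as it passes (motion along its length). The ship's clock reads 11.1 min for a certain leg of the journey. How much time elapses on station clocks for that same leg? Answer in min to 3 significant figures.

Length contraction ⇒ γ = L₀/L = 137/29.8 = 4.5973
Time dilation: Δt = γτ₀ = 4.5973 × 11.1 min = 51.0 min

Δt ≈ 51.0 min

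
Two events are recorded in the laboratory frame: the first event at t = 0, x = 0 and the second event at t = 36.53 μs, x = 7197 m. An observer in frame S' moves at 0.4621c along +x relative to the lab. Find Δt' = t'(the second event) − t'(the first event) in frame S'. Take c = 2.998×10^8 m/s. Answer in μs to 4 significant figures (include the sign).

γ = 1/√(1 − 0.4621²) = 1.12761
Δt' = γ(Δt − vΔx/c²) = 1.12761 × (36.53 μs − 0.4621×7197 m / (2.998×10^8 m/s))
= 1.12761 × (25.4368 μs) = 28.68 μs

Δt' ≈ 28.68 μs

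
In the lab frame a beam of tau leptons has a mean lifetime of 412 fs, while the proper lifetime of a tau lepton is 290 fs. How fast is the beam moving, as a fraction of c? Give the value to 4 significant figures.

γ = Δt/τ₀ = 412/290 = 1.42069
β = √(1 − 1/γ²) = √(1 − 1/1.42069²) = 0.7103

β ≈ 0.7103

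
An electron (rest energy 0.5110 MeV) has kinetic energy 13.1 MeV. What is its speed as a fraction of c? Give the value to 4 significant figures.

β ≈ 0.9993

γ = 1 + K/(m₀c²) = 1 + 13.1/0.5110 = 26.6360
β = √(1 − 1/γ²) = 0.9993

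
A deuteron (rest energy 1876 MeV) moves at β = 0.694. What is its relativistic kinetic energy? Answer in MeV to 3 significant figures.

γ = 1/√(1 − 0.694²) = 1.3889
K = (γ − 1)m₀c² = (1.3889 − 1) × 1876 MeV = 0.38894 × 1876 MeV = 730 MeV

K ≈ 730 MeV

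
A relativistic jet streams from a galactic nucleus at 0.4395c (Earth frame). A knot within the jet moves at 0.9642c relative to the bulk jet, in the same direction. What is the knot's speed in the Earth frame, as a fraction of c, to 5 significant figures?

u ≈ 0.98591c

Relativistic velocity addition: u = (u' + v)/(1 + u'v/c²)
= (0.9642 + 0.4395)/(1 + 0.9642×0.4395) = 1.4037/1.423766 = 0.98591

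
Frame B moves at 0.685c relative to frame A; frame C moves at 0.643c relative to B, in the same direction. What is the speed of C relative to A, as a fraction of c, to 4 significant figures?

u ≈ 0.9219c

Compose boost 2: (0.643 + 0.685)/(1 + 0.643×0.685) = 1.328/1.44046 = 0.9219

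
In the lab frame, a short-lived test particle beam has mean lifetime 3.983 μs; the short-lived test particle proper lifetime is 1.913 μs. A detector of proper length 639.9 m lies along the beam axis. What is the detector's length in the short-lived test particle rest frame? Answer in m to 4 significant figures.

L ≈ 307.3 m

Time dilation ⇒ γ = Δt/τ₀ = 3.983/1.913 = 2.08207
Length contraction: L = L₀/γ = 639.9/2.08207 = 307.3 m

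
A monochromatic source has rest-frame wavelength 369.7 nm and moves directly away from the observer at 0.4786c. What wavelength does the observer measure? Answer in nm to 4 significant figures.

Relativistic Doppler: λ_obs = λ_src √((1+β)/(1−β))
= 369.7 × √(1.47860/0.521400) = 369.7 × 1.68399 = 622.6 nm

λ_obs ≈ 622.6 nm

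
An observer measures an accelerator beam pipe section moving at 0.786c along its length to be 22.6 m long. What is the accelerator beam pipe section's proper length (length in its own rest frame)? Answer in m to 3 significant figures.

γ = 1/√(1 − 0.786²) = 1.6175
L₀ = γL = 1.6175 × 22.6 = 36.6 m

L₀ ≈ 36.6 m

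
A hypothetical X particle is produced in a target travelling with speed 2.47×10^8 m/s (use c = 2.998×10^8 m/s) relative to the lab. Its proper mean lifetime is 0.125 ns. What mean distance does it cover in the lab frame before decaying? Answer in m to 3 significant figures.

d ≈ 0.0545 m

β = v/c = 2.47×10^8 / 2.998×10^8 = 0.82388
γ = 1/√(1 − 0.82388²) = 1.7644
Dilated lifetime: Δt = γτ₀ = 1.7644 × 0.125 ns = 0.22055 ns
d = vΔt = 0.82388c × 0.22055 ns = 2.4700×10^8 m/s × 2.2055×10^-10 s = 0.0545 m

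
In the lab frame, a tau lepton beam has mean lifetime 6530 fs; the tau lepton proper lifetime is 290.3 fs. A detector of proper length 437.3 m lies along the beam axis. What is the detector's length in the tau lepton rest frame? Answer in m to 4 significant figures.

Time dilation ⇒ γ = Δt/τ₀ = 6530/290.3 = 22.4940
Length contraction: L = L₀/γ = 437.3/22.4940 = 19.44 m

L ≈ 19.44 m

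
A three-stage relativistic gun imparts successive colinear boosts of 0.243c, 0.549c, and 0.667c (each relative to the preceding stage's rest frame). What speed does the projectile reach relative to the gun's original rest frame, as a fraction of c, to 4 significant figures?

u ≈ 0.9316c

Compose boost 2: (0.549 + 0.243)/(1 + 0.549×0.243) = 0.7920/1.13341 = 0.698778
Compose boost 3: (0.667 + 0.698778)/(1 + 0.667×0.698778) = 1.36578/1.46608 = 0.9316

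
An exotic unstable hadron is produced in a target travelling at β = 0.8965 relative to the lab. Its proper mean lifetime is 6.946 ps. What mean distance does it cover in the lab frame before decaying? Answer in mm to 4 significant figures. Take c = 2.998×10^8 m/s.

γ = 1/√(1 − 0.8965²) = 2.25711
Dilated lifetime: Δt = γτ₀ = 2.25711 × 6.946 ps = 15.6779 ps
d = vΔt = 0.8965c × 15.6779 ps = 2.68771×10^8 m/s × 1.56779×10^-11 s = 4.214 mm

d ≈ 4.214 mm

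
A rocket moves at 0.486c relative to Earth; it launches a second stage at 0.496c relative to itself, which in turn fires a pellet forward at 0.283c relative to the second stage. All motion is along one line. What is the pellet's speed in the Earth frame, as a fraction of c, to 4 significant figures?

u ≈ 0.8777c

Compose boost 2: (0.496 + 0.486)/(1 + 0.496×0.486) = 0.9820/1.24106 = 0.791262
Compose boost 3: (0.283 + 0.791262)/(1 + 0.283×0.791262) = 1.07426/1.22393 = 0.8777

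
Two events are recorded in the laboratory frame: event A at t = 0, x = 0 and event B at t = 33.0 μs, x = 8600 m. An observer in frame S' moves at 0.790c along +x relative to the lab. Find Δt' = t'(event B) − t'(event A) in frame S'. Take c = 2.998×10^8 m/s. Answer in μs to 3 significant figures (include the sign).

γ = 1/√(1 − 0.790²) = 1.6310
Δt' = γ(Δt − vΔx/c²) = 1.6310 × (33.0 μs − 0.790×8600 m / (2.998×10^8 m/s))
= 1.6310 × (10.338 μs) = 16.9 μs

Δt' ≈ 16.9 μs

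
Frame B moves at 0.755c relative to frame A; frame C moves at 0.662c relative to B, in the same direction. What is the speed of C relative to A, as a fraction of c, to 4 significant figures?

u ≈ 0.9448c

Compose boost 2: (0.662 + 0.755)/(1 + 0.662×0.755) = 1.417/1.49981 = 0.9448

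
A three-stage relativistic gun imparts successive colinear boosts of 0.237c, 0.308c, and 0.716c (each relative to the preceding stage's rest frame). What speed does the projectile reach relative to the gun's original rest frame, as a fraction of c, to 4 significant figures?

u ≈ 0.8975c

Compose boost 2: (0.308 + 0.237)/(1 + 0.308×0.237) = 0.5450/1.07300 = 0.507924
Compose boost 3: (0.716 + 0.507924)/(1 + 0.716×0.507924) = 1.22392/1.36367 = 0.8975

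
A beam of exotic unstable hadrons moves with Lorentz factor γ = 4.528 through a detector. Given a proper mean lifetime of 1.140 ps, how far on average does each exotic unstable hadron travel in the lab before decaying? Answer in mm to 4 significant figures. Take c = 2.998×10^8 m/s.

β = √(1 − 1/γ²) = √(1 − 1/4.528²) = 0.975308
Dilated lifetime: Δt = γτ₀ = 4.528 × 1.140 ps = 5.16192 ps
d = vΔt = 0.975308c × 5.16192 ps = 2.92397×10^8 m/s × 5.16192×10^-12 s = 1.509 mm

d ≈ 1.509 mm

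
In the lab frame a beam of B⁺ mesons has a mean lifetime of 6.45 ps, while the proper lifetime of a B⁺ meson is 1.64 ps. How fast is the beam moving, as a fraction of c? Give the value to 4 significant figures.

β ≈ 0.9671

γ = Δt/τ₀ = 6.45/1.64 = 3.93293
β = √(1 − 1/γ²) = √(1 − 1/3.93293²) = 0.9671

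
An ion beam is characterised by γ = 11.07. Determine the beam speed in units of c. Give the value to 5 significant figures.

β ≈ 0.99591

β = √(1 − 1/γ²) = √(1 − 1/11.07²) = √(0.9918397) = 0.99591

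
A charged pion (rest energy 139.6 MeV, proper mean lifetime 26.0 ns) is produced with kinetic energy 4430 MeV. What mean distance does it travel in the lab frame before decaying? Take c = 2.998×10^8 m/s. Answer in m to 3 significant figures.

γ = 1 + K/(m₀c²) = 1 + 4430/139.6 = 32.734
β = √(1 − 1/γ²) = 0.99953
Dilated lifetime: γτ₀ = 32.734 × 26.0 ns = 851.07 ns
d = βc·γτ₀ = 0.99953 × (2.998×10^8 m/s) × 8.5107×10^-7 s = 255 m

d ≈ 255 m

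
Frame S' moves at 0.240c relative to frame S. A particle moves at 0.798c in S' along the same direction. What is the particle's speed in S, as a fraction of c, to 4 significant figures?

Relativistic velocity addition: u = (u' + v)/(1 + u'v/c²)
= (0.798 + 0.240)/(1 + 0.798×0.240) = 1.038/1.19152 = 0.8712

u ≈ 0.8712c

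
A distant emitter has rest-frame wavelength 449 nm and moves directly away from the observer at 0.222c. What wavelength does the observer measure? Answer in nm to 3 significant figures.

λ_obs ≈ 563 nm

Relativistic Doppler: λ_obs = λ_src √((1+β)/(1−β))
= 449 × √(1.2220/0.77800) = 449 × 1.2533 = 563 nm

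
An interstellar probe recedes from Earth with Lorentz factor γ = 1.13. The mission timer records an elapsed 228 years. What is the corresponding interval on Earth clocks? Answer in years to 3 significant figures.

Δt ≈ 258 years

γ = 1.13 (given)
Time dilation: Δt = γτ₀ = 1.13 × 228 years = 258 years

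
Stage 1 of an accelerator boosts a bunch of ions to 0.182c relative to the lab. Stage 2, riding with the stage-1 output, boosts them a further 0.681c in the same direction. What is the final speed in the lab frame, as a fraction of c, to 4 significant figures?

u ≈ 0.7678c

Compose boost 2: (0.681 + 0.182)/(1 + 0.681×0.182) = 0.8630/1.12394 = 0.7678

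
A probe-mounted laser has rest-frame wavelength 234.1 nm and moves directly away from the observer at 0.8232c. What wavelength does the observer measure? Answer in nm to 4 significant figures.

λ_obs ≈ 751.8 nm

Relativistic Doppler: λ_obs = λ_src √((1+β)/(1−β))
= 234.1 × √(1.82320/0.176800) = 234.1 × 3.21126 = 751.8 nm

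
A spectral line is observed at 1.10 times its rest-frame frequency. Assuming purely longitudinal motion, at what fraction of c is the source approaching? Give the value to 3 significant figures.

β ≈ 0.0950

f_obs/f_src = √((1+β)/(1−β)) = 1.10  ⇒  (1+β)/(1−β) = 1.2100
β = |1 − D²|/(1 + D²) = |1 − 1.2100|/(1 + 1.2100) = 0.0950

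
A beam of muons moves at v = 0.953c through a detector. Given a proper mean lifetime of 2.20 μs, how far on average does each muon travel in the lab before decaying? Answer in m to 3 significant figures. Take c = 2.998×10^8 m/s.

d ≈ 2070 m

γ = 1/√(1 − 0.953²) = 3.3007
Dilated lifetime: Δt = γτ₀ = 3.3007 × 2.20 μs = 7.2614 μs
d = vΔt = 0.953c × 7.2614 μs = 2.8571×10^8 m/s × 7.2614×10^-6 s = 2070 m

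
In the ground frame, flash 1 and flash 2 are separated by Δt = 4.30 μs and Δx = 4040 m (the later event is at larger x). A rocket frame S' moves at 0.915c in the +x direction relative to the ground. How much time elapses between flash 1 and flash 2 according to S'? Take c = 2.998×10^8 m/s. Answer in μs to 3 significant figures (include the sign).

Δt' ≈ -19.9 μs

γ = 1/√(1 − 0.915²) = 2.4786
Δt' = γ(Δt − vΔx/c²) = 2.4786 × (4.30 μs − 0.915×4040 m / (2.998×10^8 m/s))
= 2.4786 × (-8.0302 μs) = -19.9 μs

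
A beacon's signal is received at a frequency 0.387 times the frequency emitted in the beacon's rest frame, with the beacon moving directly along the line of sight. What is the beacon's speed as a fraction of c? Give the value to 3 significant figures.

β ≈ 0.739

f_obs/f_src = √((1−β)/(1+β)) = 0.387  ⇒  (1−β)/(1+β) = 0.14977
β = |1 − D²|/(1 + D²) = |1 − 0.14977|/(1 + 0.14977) = 0.739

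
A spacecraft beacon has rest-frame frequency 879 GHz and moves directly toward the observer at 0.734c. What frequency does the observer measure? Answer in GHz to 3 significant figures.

f_obs ≈ 2240 GHz

Relativistic Doppler: f_obs = f_src √((1+β)/(1−β))
= 879 × √(1.7340/0.26600) = 879 × 2.5532 = 2240 GHz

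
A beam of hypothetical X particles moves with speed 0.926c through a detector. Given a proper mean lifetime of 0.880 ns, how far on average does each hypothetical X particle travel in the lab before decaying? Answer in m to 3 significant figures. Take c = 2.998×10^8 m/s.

γ = 1/√(1 − 0.926²) = 2.6488
Dilated lifetime: Δt = γτ₀ = 2.6488 × 0.880 ns = 2.3310 ns
d = vΔt = 0.926c × 2.3310 ns = 2.7761×10^8 m/s × 2.3310×10^-9 s = 0.647 m

d ≈ 0.647 m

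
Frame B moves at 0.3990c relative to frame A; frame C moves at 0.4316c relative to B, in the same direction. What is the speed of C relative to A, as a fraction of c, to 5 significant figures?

Compose boost 2: (0.4316 + 0.3990)/(1 + 0.4316×0.3990) = 0.83060/1.172208 = 0.70858

u ≈ 0.70858c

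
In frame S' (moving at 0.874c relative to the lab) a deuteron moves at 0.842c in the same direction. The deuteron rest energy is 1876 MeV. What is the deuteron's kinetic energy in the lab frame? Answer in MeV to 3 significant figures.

K ≈ 10500 MeV

u_lab = (0.842 + 0.874)/(1 + 0.842×0.874) = 0.988532
γ = 1/√(1 − 0.988532²) = 6.6219
K = (γ − 1)m₀c² = (6.6219 − 1) × 1876 = 5.6219 × 1876 = 10500 MeV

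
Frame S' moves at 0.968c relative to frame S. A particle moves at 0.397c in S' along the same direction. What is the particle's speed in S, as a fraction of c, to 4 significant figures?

Relativistic velocity addition: u = (u' + v)/(1 + u'v/c²)
= (0.397 + 0.968)/(1 + 0.397×0.968) = 1.365/1.38430 = 0.9861

u ≈ 0.9861c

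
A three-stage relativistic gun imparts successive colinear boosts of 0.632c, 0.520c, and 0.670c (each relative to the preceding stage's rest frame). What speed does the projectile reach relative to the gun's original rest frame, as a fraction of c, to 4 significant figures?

Compose boost 2: (0.520 + 0.632)/(1 + 0.520×0.632) = 1.152/1.32864 = 0.867052
Compose boost 3: (0.670 + 0.867052)/(1 + 0.670×0.867052) = 1.53705/1.58092 = 0.9722

u ≈ 0.9722c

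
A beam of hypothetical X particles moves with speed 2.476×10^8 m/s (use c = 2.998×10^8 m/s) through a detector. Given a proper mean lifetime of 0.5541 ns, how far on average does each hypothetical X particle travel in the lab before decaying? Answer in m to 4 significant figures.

d ≈ 0.2433 m

β = v/c = 2.476×10^8 / 2.998×10^8 = 0.825884
γ = 1/√(1 − 0.825884²) = 1.77355
Dilated lifetime: Δt = γτ₀ = 1.77355 × 0.5541 ns = 0.982725 ns
d = vΔt = 0.825884c × 0.982725 ns = 2.47600×10^8 m/s × 9.82725×10^-10 s = 0.2433 m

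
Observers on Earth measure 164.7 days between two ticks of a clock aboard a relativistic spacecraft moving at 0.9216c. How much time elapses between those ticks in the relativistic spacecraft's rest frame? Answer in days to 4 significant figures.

τ₀ ≈ 63.93 days

γ = 1/√(1 − 0.9216²) = 2.57638
Proper time: τ₀ = Δt/γ = 164.7/2.57638 = 63.93 days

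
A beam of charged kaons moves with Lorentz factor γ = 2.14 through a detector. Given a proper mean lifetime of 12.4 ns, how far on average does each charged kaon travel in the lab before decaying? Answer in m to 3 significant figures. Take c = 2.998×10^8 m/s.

d ≈ 7.03 m

β = √(1 − 1/γ²) = √(1 − 1/2.14²) = 0.88410
Dilated lifetime: Δt = γτ₀ = 2.14 × 12.4 ns = 26.536 ns
d = vΔt = 0.88410c × 26.536 ns = 2.6505×10^8 m/s × 2.6536×10^-8 s = 7.03 m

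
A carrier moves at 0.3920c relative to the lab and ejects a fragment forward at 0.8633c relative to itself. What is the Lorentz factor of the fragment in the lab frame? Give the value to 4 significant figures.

u_lab = (0.8633 + 0.3920)/(1 + 0.8633×0.3920) = 1.2553/1.338414 = 0.9379014
γ = 1/√(1 − 0.9379014²) = 2.883

γ ≈ 2.883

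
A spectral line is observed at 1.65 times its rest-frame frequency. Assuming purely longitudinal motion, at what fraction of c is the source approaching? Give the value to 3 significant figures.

f_obs/f_src = √((1+β)/(1−β)) = 1.65  ⇒  (1+β)/(1−β) = 2.7225
β = |1 − D²|/(1 + D²) = |1 − 2.7225|/(1 + 2.7225) = 0.463

β ≈ 0.463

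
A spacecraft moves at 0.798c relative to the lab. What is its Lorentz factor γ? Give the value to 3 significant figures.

γ = 1/√(1 − β²) = 1/√(1 − 0.798²) = 1/√(0.36320) = 1.66

γ ≈ 1.66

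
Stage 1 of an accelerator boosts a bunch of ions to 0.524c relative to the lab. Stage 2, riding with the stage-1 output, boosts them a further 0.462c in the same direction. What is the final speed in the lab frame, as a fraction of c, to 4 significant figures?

Compose boost 2: (0.462 + 0.524)/(1 + 0.462×0.524) = 0.9860/1.24209 = 0.7938

u ≈ 0.7938c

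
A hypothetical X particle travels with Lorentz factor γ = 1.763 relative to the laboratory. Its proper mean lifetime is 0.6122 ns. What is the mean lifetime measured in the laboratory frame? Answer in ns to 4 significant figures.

Δt ≈ 1.079 ns

γ = 1.763 (given)
Time dilation: Δt = γτ₀ = 1.763 × 0.6122 ns = 1.079 ns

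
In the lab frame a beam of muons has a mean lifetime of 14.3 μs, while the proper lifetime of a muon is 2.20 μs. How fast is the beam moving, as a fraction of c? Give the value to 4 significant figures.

γ = Δt/τ₀ = 14.3/2.20 = 6.50000
β = √(1 − 1/γ²) = √(1 − 1/6.50000²) = 0.9881

β ≈ 0.9881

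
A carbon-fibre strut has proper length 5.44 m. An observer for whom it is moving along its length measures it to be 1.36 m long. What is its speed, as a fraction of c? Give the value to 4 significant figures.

γ = L₀/L = 5.44/1.36 = 4.00000
β = √(1 − 1/γ²) = 0.9682

β ≈ 0.9682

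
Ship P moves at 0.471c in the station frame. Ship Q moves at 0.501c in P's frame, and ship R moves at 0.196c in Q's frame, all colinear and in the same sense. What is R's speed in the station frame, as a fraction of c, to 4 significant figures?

u ≈ 0.8512c

Compose boost 2: (0.501 + 0.471)/(1 + 0.501×0.471) = 0.9720/1.23597 = 0.786426
Compose boost 3: (0.196 + 0.786426)/(1 + 0.196×0.786426) = 0.982426/1.15414 = 0.8512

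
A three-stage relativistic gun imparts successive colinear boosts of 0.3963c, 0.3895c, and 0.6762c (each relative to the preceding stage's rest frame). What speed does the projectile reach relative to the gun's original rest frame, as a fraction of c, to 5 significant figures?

u ≈ 0.92921c

Compose boost 2: (0.3895 + 0.3963)/(1 + 0.3895×0.3963) = 0.78580/1.154359 = 0.6807242
Compose boost 3: (0.6762 + 0.6807242)/(1 + 0.6762×0.6807242) = 1.356924/1.460306 = 0.92921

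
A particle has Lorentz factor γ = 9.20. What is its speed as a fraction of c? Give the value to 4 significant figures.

β ≈ 0.9941

β = √(1 − 1/γ²) = √(1 − 1/9.20²) = √(0.988185) = 0.9941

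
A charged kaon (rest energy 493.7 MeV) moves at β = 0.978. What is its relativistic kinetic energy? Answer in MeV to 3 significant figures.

K ≈ 1870 MeV

γ = 1/√(1 − 0.978²) = 4.7938
K = (γ − 1)m₀c² = (4.7938 − 1) × 493.7 MeV = 3.7938 × 493.7 MeV = 1870 MeV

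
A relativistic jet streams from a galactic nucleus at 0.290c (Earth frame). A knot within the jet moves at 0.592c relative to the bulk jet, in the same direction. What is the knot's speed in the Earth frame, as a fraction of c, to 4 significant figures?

Relativistic velocity addition: u = (u' + v)/(1 + u'v/c²)
= (0.592 + 0.290)/(1 + 0.592×0.290) = 0.8820/1.17168 = 0.7528

u ≈ 0.7528c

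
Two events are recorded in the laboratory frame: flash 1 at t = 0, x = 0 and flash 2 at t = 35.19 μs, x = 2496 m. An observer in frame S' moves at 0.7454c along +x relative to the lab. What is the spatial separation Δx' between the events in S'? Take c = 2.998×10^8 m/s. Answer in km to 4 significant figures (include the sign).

Δx' ≈ -8.053 km

γ = 1/√(1 − 0.7454²) = 1.50011
Δx' = γ(Δx − vΔt) = 1.50011 × (2496 m − 0.7454×(2.998×10^8 m/s)×35.19×10^-6 s)
= 1.50011 × (-5367.94 m) = -8.053 km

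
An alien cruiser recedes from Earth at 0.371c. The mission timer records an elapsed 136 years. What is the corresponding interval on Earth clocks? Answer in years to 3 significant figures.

γ = 1/√(1 − 0.371²) = 1.0769
Time dilation: Δt = γτ₀ = 1.0769 × 136 years = 146 years

Δt ≈ 146 years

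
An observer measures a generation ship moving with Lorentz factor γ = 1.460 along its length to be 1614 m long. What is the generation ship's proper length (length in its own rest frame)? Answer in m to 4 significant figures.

L₀ ≈ 2356 m

γ = 1.460 (given)
L₀ = γL = 1.460 × 1614 = 2356 m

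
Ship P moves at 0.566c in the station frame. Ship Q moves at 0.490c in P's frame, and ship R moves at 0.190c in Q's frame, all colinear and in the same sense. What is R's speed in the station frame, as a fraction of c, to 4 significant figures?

Compose boost 2: (0.490 + 0.566)/(1 + 0.490×0.566) = 1.056/1.27734 = 0.826718
Compose boost 3: (0.190 + 0.826718)/(1 + 0.190×0.826718) = 1.01672/1.15708 = 0.8787

u ≈ 0.8787c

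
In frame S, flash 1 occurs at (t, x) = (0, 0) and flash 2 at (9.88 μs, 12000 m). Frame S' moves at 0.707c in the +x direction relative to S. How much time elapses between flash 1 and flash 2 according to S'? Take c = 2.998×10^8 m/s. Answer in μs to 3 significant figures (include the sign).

Δt' ≈ -26.0 μs

γ = 1/√(1 − 0.707²) = 1.4140
Δt' = γ(Δt − vΔx/c²) = 1.4140 × (9.88 μs − 0.707×12000 m / (2.998×10^8 m/s))
= 1.4140 × (-18.419 μs) = -26.0 μs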